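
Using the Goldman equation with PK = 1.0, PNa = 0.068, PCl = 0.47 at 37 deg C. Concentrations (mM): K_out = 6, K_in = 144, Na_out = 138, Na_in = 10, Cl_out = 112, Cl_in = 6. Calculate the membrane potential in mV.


Vm = (RT/F)*ln((PK*Ko + PNa*Nao + PCl*Cli)/(PK*Ki + PNa*Nai + PCl*Clo))
Numer = 18.204, Denom = 197.32
Vm = -63.69 mV


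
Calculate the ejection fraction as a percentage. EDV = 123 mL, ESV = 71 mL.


SV = EDV - ESV = 123 - 71 = 52 mL
EF = SV/EDV * 100 = 52/123 * 100
EF = 42.28%


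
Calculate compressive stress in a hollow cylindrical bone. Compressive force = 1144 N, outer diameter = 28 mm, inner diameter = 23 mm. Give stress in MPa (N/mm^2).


A = pi*(r_o^2 - r_i^2)
r_o = 14 mm, r_i = 11.5 mm
A = 200.277 mm^2
sigma = F/A = 1144 / 200.277
sigma = 5.712 MPa


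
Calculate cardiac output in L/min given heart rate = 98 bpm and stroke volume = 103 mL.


CO = HR * SV
CO = 98 * 103 / 1000
CO = 10.09 L/min


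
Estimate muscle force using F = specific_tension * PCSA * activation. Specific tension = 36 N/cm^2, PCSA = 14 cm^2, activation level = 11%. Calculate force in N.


F = sigma * PCSA * activation
F = 36 * 14 * 0.11
F = 55.44 N


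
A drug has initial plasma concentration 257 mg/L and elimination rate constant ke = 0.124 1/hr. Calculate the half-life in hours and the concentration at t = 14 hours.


t_half = ln(2) / ke = 0.693147 / 0.124 = 5.59 hr
C(t) = C0 * exp(-ke*t) = 257 * exp(-0.124*14)
C(14) = 45.29 mg/L


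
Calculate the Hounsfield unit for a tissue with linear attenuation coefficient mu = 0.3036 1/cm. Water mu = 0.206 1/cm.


HU = ((mu_tissue - mu_water) / mu_water) * 1000
HU = ((0.3036 - 0.206) / 0.206) * 1000
HU = 473.8


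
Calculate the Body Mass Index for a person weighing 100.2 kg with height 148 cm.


BMI = weight / height^2
height = 148 cm = 1.48 m
BMI = 100.2 / 1.48^2
BMI = 45.75 kg/m^2


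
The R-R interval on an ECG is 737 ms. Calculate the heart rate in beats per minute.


HR = 60 / RR_interval(s)
RR = 737 ms = 0.737 s
HR = 60 / 0.737 = 81.41 bpm


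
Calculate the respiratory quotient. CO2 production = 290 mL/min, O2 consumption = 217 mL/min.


RQ = VCO2 / VO2
RQ = 290 / 217
RQ = 1.336


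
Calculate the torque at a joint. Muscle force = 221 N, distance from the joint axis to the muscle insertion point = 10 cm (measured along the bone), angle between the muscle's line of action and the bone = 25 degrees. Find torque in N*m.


Torque = F * d * sin(theta)   (moment arm = d*sin(theta))
d = 10 cm = 0.1 m
Torque = 221 * 0.1 * sin(25)
Torque = 9.34 N*m


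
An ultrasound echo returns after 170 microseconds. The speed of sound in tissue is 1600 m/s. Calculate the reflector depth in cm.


depth = c * t / 2
t = 170 us = 1.7000e-04 s
depth = 1600 * 1.7000e-04 / 2
depth = 0.136 m = 13.6 cm


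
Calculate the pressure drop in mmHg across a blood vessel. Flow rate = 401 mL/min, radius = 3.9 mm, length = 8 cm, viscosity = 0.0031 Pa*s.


dP = 8*mu*L*Q / (pi*r^4)
Q = 401 mL/min = 6.68333e-06 m^3/s
dP = 18.2443 Pa = 18.2443 / 133.322 mmHg = 0.1368 mmHg


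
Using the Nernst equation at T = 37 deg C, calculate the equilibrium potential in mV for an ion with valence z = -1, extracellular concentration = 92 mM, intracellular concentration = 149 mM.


E = (RT/(zF)) * ln(C_out/C_in)
T = 37 + 273.15 = 310.15 K
E = (8.314 * 310.15 / (-1 * 96485)) * ln(92/149)
E = 12.89 mV


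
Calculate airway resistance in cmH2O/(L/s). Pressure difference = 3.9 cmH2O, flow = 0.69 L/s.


R = dP / flow
R = 3.9 / 0.69
R = 5.652 cmH2O/(L/s)


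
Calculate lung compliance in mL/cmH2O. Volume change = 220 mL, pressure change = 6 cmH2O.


C = dV / dP
C = 220 / 6
C = 36.67 mL/cmH2O


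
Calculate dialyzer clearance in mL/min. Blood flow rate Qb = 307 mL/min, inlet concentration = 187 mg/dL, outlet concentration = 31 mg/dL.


K = Qb * (Cb_in - Cb_out) / Cb_in
K = 307 * (187 - 31) / 187
K = 256.1 mL/min


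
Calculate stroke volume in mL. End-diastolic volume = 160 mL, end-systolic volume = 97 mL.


SV = EDV - ESV
SV = 160 - 97
SV = 63 mL


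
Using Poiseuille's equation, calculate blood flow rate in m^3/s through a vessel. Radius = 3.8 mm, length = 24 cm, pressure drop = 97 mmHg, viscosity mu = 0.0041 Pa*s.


Q = pi*r^4*dP / (8*mu*L)
r = 0.0038 m, L = 0.24 m
dP = 97 mmHg = 12932.234 Pa
Q = 0.001076 m^3/s


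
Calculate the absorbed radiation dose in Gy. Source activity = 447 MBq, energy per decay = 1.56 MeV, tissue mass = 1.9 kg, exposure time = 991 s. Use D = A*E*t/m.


A = 447 MBq = 4.4700e+08 Bq
E = 1.56 MeV = 2.49912e-13 J
D = A*E*t/m = 4.4700e+08*2.49912e-13*991/1.9
D = 0.05827 Gy


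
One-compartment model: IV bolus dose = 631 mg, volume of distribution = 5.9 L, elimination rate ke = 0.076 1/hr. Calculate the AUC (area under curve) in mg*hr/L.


C0 = Dose/Vd = 631/5.9 = 106.949 mg/L
AUC = C0/ke = 106.949/0.076
AUC = 1407 mg*hr/L


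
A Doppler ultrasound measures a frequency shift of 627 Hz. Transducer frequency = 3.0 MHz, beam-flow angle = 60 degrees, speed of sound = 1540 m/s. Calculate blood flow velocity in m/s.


v = fd * c / (2 * f0 * cos(theta))
v = 627 * 1540 / (2 * 3.0000e+06 * cos(60))
v = 0.3219 m/s


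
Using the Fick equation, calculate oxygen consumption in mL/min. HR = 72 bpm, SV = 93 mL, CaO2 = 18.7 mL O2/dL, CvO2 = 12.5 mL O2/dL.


CO = HR*SV = 72*93/1000 = 6.696 L/min
a-v O2 diff = 18.7 - 12.5 = 6.2 mL/dL
VO2 = CO * (CaO2-CvO2) * 10 dL/L
VO2 = 6.696 * 6.2 * 10
VO2 = 415.2 mL/min


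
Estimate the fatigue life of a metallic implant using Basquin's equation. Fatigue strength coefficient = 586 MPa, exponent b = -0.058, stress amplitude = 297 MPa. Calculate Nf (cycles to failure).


sigma_a = sigma_f' * (2Nf)^b
2Nf = (sigma_a/sigma_f')^(1/b)
2Nf = (297/586)^(1/-0.058)
2Nf = 122642.45
Nf = 6.132e+04


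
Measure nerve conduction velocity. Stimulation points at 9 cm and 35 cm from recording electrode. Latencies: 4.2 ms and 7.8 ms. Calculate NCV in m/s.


Distance = (35 - 9) / 100 = 0.26 m
dt = (7.8 - 4.2) / 1000 = 0.0036 s
NCV = dist / dt = 72.22 m/s


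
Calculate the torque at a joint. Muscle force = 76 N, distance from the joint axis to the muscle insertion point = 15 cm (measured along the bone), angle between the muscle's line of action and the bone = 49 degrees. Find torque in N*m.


Torque = F * d * sin(theta)   (moment arm = d*sin(theta))
d = 15 cm = 0.15 m
Torque = 76 * 0.15 * sin(49)
Torque = 8.604 N*m


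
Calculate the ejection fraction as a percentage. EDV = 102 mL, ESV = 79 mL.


SV = EDV - ESV = 102 - 79 = 23 mL
EF = SV/EDV * 100 = 23/102 * 100
EF = 22.55%


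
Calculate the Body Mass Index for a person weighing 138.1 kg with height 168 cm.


BMI = weight / height^2
height = 168 cm = 1.68 m
BMI = 138.1 / 1.68^2
BMI = 48.93 kg/m^2


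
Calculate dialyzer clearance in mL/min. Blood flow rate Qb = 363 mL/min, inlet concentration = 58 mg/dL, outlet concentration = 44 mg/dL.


K = Qb * (Cb_in - Cb_out) / Cb_in
K = 363 * (58 - 44) / 58
K = 87.62 mL/min


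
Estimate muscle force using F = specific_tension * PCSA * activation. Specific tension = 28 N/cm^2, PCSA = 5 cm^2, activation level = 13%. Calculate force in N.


F = sigma * PCSA * activation
F = 28 * 5 * 0.13
F = 18.2 N


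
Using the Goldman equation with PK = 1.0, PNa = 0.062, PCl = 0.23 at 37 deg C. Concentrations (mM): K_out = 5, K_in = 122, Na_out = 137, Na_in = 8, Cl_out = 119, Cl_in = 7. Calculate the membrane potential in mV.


Vm = (RT/F)*ln((PK*Ko + PNa*Nao + PCl*Cli)/(PK*Ki + PNa*Nai + PCl*Clo))
Numer = 15.104, Denom = 149.866
Vm = -61.33 mV


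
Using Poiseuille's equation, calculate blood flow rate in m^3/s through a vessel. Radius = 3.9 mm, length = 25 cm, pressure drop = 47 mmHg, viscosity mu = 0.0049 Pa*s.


Q = pi*r^4*dP / (8*mu*L)
r = 0.0039 m, L = 0.25 m
dP = 47 mmHg = 6266.134 Pa
Q = 4.6471e-04 m^3/s


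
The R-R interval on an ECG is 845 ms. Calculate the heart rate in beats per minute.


HR = 60 / RR_interval(s)
RR = 845 ms = 0.845 s
HR = 60 / 0.845 = 71.01 bpm


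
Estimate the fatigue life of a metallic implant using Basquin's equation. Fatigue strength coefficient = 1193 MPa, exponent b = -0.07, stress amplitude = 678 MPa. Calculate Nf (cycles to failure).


sigma_a = sigma_f' * (2Nf)^b
2Nf = (sigma_a/sigma_f')^(1/b)
2Nf = (678/1193)^(1/-0.07)
2Nf = 3205.2939
Nf = 1603


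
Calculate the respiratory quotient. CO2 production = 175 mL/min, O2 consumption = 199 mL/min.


RQ = VCO2 / VO2
RQ = 175 / 199
RQ = 0.8794


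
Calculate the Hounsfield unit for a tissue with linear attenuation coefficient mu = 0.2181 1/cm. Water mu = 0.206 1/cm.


HU = ((mu_tissue - mu_water) / mu_water) * 1000
HU = ((0.2181 - 0.206) / 0.206) * 1000
HU = 58.74


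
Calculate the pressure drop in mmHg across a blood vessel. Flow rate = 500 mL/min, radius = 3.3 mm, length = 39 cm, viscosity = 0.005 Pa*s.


dP = 8*mu*L*Q / (pi*r^4)
Q = 500 mL/min = 8.33333e-06 m^3/s
dP = 348.929 Pa = 348.929 / 133.322 mmHg = 2.617 mmHg


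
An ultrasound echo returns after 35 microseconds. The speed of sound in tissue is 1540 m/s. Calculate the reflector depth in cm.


depth = c * t / 2
t = 35 us = 3.5000e-05 s
depth = 1540 * 3.5000e-05 / 2
depth = 0.02695 m = 2.695 cm


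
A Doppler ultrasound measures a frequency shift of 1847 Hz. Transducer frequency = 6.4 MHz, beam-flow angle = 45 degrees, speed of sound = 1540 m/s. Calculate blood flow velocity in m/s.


v = fd * c / (2 * f0 * cos(theta))
v = 1847 * 1540 / (2 * 6.4000e+06 * cos(45))
v = 0.3143 m/s


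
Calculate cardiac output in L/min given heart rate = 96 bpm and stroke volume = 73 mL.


CO = HR * SV
CO = 96 * 73 / 1000
CO = 7.008 L/min


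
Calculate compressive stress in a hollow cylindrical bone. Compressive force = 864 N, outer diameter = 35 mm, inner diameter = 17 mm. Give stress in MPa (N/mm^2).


A = pi*(r_o^2 - r_i^2)
r_o = 17.5 mm, r_i = 8.5 mm
A = 735.133 mm^2
sigma = F/A = 864 / 735.133
sigma = 1.175 MPa


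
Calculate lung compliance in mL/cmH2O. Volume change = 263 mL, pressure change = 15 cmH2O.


C = dV / dP
C = 263 / 15
C = 17.53 mL/cmH2O


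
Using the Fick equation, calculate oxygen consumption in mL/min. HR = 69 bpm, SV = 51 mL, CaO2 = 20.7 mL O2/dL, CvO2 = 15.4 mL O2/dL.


CO = HR*SV = 69*51/1000 = 3.519 L/min
a-v O2 diff = 20.7 - 15.4 = 5.3 mL/dL
VO2 = CO * (CaO2-CvO2) * 10 dL/L
VO2 = 3.519 * 5.3 * 10
VO2 = 186.5 mL/min


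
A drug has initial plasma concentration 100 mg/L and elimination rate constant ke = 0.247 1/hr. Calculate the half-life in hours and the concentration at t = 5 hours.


t_half = ln(2) / ke = 0.693147 / 0.247 = 2.806 hr
C(t) = C0 * exp(-ke*t) = 100 * exp(-0.247*5)
C(5) = 29.08 mg/L


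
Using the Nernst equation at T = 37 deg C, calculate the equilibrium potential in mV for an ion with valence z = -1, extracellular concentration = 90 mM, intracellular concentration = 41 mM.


E = (RT/(zF)) * ln(C_out/C_in)
T = 37 + 273.15 = 310.15 K
E = (8.314 * 310.15 / (-1 * 96485)) * ln(90/41)
E = -21.01 mV


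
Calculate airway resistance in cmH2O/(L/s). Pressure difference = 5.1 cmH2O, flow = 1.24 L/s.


R = dP / flow
R = 5.1 / 1.24
R = 4.113 cmH2O/(L/s)


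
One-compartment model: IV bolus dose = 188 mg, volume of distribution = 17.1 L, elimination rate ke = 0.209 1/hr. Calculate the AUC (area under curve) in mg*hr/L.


C0 = Dose/Vd = 188/17.1 = 10.9942 mg/L
AUC = C0/ke = 10.9942/0.209
AUC = 52.6 mg*hr/L


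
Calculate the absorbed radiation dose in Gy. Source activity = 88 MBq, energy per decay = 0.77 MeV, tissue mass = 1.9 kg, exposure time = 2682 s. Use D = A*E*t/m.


A = 88 MBq = 8.8000e+07 Bq
E = 0.77 MeV = 1.23354e-13 J
D = A*E*t/m = 8.8000e+07*1.23354e-13*2682/1.9
D = 0.01532 Gy


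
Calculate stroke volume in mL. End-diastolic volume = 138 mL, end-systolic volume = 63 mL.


SV = EDV - ESV
SV = 138 - 63
SV = 75 mL


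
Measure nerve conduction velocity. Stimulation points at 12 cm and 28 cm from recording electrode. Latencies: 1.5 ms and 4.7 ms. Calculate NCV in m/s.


Distance = (28 - 12) / 100 = 0.16 m
dt = (4.7 - 1.5) / 1000 = 0.0032 s
NCV = dist / dt = 50 m/s


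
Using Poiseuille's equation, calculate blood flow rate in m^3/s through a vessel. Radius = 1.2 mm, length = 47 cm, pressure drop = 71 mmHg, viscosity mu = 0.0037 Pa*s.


Q = pi*r^4*dP / (8*mu*L)
r = 0.0012 m, L = 0.47 m
dP = 71 mmHg = 9465.862 Pa
Q = 4.4325e-06 m^3/s


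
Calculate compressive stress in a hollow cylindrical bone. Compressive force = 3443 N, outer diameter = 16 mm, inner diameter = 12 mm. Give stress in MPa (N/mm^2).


A = pi*(r_o^2 - r_i^2)
r_o = 8 mm, r_i = 6 mm
A = 87.9646 mm^2
sigma = F/A = 3443 / 87.9646
sigma = 39.14 MPa


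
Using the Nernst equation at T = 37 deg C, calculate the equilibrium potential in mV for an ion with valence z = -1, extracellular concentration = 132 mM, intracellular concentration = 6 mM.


E = (RT/(zF)) * ln(C_out/C_in)
T = 37 + 273.15 = 310.15 K
E = (8.314 * 310.15 / (-1 * 96485)) * ln(132/6)
E = -82.61 mV


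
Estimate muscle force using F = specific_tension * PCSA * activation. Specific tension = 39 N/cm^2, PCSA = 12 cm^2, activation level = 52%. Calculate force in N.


F = sigma * PCSA * activation
F = 39 * 12 * 0.52
F = 243.4 N


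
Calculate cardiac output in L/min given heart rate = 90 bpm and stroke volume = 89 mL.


CO = HR * SV
CO = 90 * 89 / 1000
CO = 8.01 L/min


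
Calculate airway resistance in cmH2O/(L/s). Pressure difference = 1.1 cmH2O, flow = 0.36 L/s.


R = dP / flow
R = 1.1 / 0.36
R = 3.056 cmH2O/(L/s)


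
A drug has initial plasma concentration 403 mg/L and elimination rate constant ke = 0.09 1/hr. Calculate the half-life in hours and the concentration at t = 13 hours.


t_half = ln(2) / ke = 0.693147 / 0.09 = 7.702 hr
C(t) = C0 * exp(-ke*t) = 403 * exp(-0.09*13)
C(13) = 125.1 mg/L


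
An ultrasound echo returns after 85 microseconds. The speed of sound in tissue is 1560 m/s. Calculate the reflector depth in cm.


depth = c * t / 2
t = 85 us = 8.5000e-05 s
depth = 1560 * 8.5000e-05 / 2
depth = 0.0663 m = 6.63 cm


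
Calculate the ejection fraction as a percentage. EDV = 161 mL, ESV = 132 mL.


SV = EDV - ESV = 161 - 132 = 29 mL
EF = SV/EDV * 100 = 29/161 * 100
EF = 18.01%


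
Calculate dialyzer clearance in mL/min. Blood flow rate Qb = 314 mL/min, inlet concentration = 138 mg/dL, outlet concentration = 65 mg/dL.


K = Qb * (Cb_in - Cb_out) / Cb_in
K = 314 * (138 - 65) / 138
K = 166.1 mL/min


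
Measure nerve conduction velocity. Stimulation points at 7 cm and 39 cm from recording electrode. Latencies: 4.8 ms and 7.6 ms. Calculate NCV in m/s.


Distance = (39 - 7) / 100 = 0.32 m
dt = (7.6 - 4.8) / 1000 = 0.0028 s
NCV = dist / dt = 114.3 m/s


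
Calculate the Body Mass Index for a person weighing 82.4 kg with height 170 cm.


BMI = weight / height^2
height = 170 cm = 1.7 m
BMI = 82.4 / 1.7^2
BMI = 28.51 kg/m^2


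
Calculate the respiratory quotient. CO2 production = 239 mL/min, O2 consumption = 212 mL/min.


RQ = VCO2 / VO2
RQ = 239 / 212
RQ = 1.127


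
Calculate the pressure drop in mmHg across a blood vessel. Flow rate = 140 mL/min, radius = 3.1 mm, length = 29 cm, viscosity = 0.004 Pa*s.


dP = 8*mu*L*Q / (pi*r^4)
Q = 140 mL/min = 2.33333e-06 m^3/s
dP = 74.6324 Pa = 74.6324 / 133.322 mmHg = 0.5598 mmHg


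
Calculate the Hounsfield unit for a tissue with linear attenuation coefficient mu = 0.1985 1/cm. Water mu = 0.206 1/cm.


HU = ((mu_tissue - mu_water) / mu_water) * 1000
HU = ((0.1985 - 0.206) / 0.206) * 1000
HU = -36.41


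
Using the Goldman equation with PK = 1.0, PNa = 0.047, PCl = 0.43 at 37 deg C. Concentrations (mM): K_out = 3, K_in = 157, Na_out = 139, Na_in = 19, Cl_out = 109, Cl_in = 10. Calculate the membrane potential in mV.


Vm = (RT/F)*ln((PK*Ko + PNa*Nao + PCl*Cli)/(PK*Ki + PNa*Nai + PCl*Clo))
Numer = 13.833, Denom = 204.763
Vm = -72.02 mV


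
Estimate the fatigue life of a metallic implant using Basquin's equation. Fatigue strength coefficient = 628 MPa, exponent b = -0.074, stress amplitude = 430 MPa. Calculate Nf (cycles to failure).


sigma_a = sigma_f' * (2Nf)^b
2Nf = (sigma_a/sigma_f')^(1/b)
2Nf = (430/628)^(1/-0.074)
2Nf = 167.05285
Nf = 83.53


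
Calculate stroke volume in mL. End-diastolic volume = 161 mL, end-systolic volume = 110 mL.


SV = EDV - ESV
SV = 161 - 110
SV = 51 mL


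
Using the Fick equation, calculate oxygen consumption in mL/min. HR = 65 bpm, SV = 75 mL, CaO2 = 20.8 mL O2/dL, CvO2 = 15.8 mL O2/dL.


CO = HR*SV = 65*75/1000 = 4.875 L/min
a-v O2 diff = 20.8 - 15.8 = 5 mL/dL
VO2 = CO * (CaO2-CvO2) * 10 dL/L
VO2 = 4.875 * 5 * 10
VO2 = 243.8 mL/min


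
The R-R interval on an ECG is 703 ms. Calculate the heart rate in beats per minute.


HR = 60 / RR_interval(s)
RR = 703 ms = 0.703 s
HR = 60 / 0.703 = 85.35 bpm


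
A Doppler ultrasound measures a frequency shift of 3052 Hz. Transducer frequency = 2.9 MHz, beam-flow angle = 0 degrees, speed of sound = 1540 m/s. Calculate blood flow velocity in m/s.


v = fd * c / (2 * f0 * cos(theta))
v = 3052 * 1540 / (2 * 2.9000e+06 * cos(0))
v = 0.8104 m/s


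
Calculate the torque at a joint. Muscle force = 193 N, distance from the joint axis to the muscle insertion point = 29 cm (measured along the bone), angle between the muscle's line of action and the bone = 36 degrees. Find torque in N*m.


Torque = F * d * sin(theta)   (moment arm = d*sin(theta))
d = 29 cm = 0.29 m
Torque = 193 * 0.29 * sin(36)
Torque = 32.9 N*m


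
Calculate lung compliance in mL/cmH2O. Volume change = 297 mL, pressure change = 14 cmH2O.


C = dV / dP
C = 297 / 14
C = 21.21 mL/cmH2O


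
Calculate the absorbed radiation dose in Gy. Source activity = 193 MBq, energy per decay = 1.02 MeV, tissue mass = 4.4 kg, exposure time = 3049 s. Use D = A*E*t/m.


A = 193 MBq = 1.9300e+08 Bq
E = 1.02 MeV = 1.63404e-13 J
D = A*E*t/m = 1.9300e+08*1.63404e-13*3049/4.4
D = 0.02185 Gy


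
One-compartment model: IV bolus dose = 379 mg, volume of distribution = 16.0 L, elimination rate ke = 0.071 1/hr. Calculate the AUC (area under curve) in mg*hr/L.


C0 = Dose/Vd = 379/16.0 = 23.6875 mg/L
AUC = C0/ke = 23.6875/0.071
AUC = 333.6 mg*hr/L


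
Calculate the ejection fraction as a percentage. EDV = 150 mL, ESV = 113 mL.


SV = EDV - ESV = 150 - 113 = 37 mL
EF = SV/EDV * 100 = 37/150 * 100
EF = 24.67%


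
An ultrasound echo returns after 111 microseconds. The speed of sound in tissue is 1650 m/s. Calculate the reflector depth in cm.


depth = c * t / 2
t = 111 us = 1.1100e-04 s
depth = 1650 * 1.1100e-04 / 2
depth = 0.091575 m = 9.1575 cm


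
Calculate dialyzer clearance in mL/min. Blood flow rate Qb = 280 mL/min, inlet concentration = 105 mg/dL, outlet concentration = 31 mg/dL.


K = Qb * (Cb_in - Cb_out) / Cb_in
K = 280 * (105 - 31) / 105
K = 197.3 mL/min


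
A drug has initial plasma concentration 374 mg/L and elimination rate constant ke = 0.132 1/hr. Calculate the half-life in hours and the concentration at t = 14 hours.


t_half = ln(2) / ke = 0.693147 / 0.132 = 5.251 hr
C(t) = C0 * exp(-ke*t) = 374 * exp(-0.132*14)
C(14) = 58.92 mg/L


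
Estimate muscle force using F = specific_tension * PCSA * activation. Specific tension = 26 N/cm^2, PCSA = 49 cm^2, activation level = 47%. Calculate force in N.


F = sigma * PCSA * activation
F = 26 * 49 * 0.47
F = 598.8 N


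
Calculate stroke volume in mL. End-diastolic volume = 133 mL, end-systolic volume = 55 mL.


SV = EDV - ESV
SV = 133 - 55
SV = 78 mL


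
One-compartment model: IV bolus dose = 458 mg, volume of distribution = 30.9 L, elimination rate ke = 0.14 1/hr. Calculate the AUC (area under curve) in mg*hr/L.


C0 = Dose/Vd = 458/30.9 = 14.822 mg/L
AUC = C0/ke = 14.822/0.14
AUC = 105.9 mg*hr/L


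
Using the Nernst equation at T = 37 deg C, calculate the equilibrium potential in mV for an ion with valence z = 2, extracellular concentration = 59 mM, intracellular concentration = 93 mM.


E = (RT/(zF)) * ln(C_out/C_in)
T = 37 + 273.15 = 310.15 K
E = (8.314 * 310.15 / (2 * 96485)) * ln(59/93)
E = -6.081 mV


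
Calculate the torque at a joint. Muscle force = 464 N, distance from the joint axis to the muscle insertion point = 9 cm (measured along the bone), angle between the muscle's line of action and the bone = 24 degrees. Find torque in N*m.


Torque = F * d * sin(theta)   (moment arm = d*sin(theta))
d = 9 cm = 0.09 m
Torque = 464 * 0.09 * sin(24)
Torque = 16.99 N*m


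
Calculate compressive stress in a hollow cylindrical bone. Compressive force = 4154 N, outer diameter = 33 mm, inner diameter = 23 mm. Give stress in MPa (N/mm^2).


A = pi*(r_o^2 - r_i^2)
r_o = 16.5 mm, r_i = 11.5 mm
A = 439.823 mm^2
sigma = F/A = 4154 / 439.823
sigma = 9.445 MPa


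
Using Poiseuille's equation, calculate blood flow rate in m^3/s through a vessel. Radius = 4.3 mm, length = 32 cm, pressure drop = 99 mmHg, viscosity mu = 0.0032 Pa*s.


Q = pi*r^4*dP / (8*mu*L)
r = 0.0043 m, L = 0.32 m
dP = 99 mmHg = 13198.878 Pa
Q = 0.00173 m^3/s


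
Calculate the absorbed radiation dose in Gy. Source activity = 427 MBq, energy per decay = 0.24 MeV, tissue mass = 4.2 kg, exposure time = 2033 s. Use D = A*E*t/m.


A = 427 MBq = 4.2700e+08 Bq
E = 0.24 MeV = 3.8448e-14 J
D = A*E*t/m = 4.2700e+08*3.8448e-14*2033/4.2
D = 0.007947 Gy


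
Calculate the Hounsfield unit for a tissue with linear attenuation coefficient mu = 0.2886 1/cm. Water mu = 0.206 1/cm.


HU = ((mu_tissue - mu_water) / mu_water) * 1000
HU = ((0.2886 - 0.206) / 0.206) * 1000
HU = 401


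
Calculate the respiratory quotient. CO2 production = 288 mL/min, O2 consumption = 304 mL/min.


RQ = VCO2 / VO2
RQ = 288 / 304
RQ = 0.9474


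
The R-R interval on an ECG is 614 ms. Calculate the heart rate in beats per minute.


HR = 60 / RR_interval(s)
RR = 614 ms = 0.614 s
HR = 60 / 0.614 = 97.72 bpm


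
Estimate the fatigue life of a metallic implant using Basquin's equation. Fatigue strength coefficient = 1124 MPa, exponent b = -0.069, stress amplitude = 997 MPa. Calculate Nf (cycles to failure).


sigma_a = sigma_f' * (2Nf)^b
2Nf = (sigma_a/sigma_f')^(1/b)
2Nf = (997/1124)^(1/-0.069)
2Nf = 5.6840042
Nf = 2.842


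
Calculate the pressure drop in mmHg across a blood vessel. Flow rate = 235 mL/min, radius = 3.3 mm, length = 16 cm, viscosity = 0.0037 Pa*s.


dP = 8*mu*L*Q / (pi*r^4)
Q = 235 mL/min = 3.91667e-06 m^3/s
dP = 49.7878 Pa = 49.7878 / 133.322 mmHg = 0.3734 mmHg


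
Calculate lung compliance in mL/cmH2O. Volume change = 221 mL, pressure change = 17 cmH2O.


C = dV / dP
C = 221 / 17
C = 13 mL/cmH2O


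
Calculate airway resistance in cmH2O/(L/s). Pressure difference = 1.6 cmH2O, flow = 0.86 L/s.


R = dP / flow
R = 1.6 / 0.86
R = 1.86 cmH2O/(L/s)


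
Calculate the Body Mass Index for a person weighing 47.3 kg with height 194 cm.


BMI = weight / height^2
height = 194 cm = 1.94 m
BMI = 47.3 / 1.94^2
BMI = 12.57 kg/m^2


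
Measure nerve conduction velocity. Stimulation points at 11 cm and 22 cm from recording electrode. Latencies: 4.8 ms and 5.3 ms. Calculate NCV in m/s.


Distance = (22 - 11) / 100 = 0.11 m
dt = (5.3 - 4.8) / 1000 = 5.0000e-04 s
NCV = dist / dt = 220 m/s


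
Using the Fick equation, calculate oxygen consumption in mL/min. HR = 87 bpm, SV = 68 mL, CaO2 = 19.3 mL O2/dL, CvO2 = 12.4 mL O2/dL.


CO = HR*SV = 87*68/1000 = 5.916 L/min
a-v O2 diff = 19.3 - 12.4 = 6.9 mL/dL
VO2 = CO * (CaO2-CvO2) * 10 dL/L
VO2 = 5.916 * 6.9 * 10
VO2 = 408.2 mL/min


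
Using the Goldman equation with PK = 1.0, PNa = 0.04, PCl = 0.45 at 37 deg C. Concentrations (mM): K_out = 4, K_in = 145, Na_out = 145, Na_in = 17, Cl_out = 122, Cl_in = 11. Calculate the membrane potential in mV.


Vm = (RT/F)*ln((PK*Ko + PNa*Nao + PCl*Cli)/(PK*Ki + PNa*Nai + PCl*Clo))
Numer = 14.75, Denom = 200.58
Vm = -69.75 mV


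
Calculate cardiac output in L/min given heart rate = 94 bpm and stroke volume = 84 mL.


CO = HR * SV
CO = 94 * 84 / 1000
CO = 7.896 L/min


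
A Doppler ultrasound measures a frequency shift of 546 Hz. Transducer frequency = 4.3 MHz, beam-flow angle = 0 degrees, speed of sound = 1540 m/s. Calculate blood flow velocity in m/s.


v = fd * c / (2 * f0 * cos(theta))
v = 546 * 1540 / (2 * 4.3000e+06 * cos(0))
v = 0.09777 m/s


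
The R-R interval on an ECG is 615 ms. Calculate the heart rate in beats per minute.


HR = 60 / RR_interval(s)
RR = 615 ms = 0.615 s
HR = 60 / 0.615 = 97.56 bpm


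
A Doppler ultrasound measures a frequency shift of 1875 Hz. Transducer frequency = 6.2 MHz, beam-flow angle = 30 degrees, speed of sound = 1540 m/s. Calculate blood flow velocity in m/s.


v = fd * c / (2 * f0 * cos(theta))
v = 1875 * 1540 / (2 * 6.2000e+06 * cos(30))
v = 0.2689 m/s


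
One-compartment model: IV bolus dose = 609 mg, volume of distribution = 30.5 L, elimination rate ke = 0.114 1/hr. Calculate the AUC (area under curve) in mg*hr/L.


C0 = Dose/Vd = 609/30.5 = 19.9672 mg/L
AUC = C0/ke = 19.9672/0.114
AUC = 175.2 mg*hr/L


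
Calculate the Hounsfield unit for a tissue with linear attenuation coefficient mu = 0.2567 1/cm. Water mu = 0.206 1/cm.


HU = ((mu_tissue - mu_water) / mu_water) * 1000
HU = ((0.2567 - 0.206) / 0.206) * 1000
HU = 246.1


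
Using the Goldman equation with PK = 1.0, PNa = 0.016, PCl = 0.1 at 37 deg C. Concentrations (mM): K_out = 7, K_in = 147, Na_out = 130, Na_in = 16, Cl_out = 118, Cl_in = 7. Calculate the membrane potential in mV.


Vm = (RT/F)*ln((PK*Ko + PNa*Nao + PCl*Cli)/(PK*Ki + PNa*Nai + PCl*Clo))
Numer = 9.78, Denom = 159.056
Vm = -74.53 mV


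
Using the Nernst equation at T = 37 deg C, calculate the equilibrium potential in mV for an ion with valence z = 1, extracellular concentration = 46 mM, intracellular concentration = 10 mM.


E = (RT/(zF)) * ln(C_out/C_in)
T = 37 + 273.15 = 310.15 K
E = (8.314 * 310.15 / (1 * 96485)) * ln(46/10)
E = 40.78 mV


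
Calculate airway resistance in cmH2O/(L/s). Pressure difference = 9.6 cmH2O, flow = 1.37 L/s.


R = dP / flow
R = 9.6 / 1.37
R = 7.007 cmH2O/(L/s)


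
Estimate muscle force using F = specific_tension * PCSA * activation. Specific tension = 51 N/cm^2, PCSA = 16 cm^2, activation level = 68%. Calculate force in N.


F = sigma * PCSA * activation
F = 51 * 16 * 0.68
F = 554.9 N


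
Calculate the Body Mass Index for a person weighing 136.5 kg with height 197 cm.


BMI = weight / height^2
height = 197 cm = 1.97 m
BMI = 136.5 / 1.97^2
BMI = 35.17 kg/m^2


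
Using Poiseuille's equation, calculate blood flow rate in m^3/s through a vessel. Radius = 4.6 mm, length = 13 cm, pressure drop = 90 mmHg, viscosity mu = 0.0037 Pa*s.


Q = pi*r^4*dP / (8*mu*L)
r = 0.0046 m, L = 0.13 m
dP = 90 mmHg = 11998.98 Pa
Q = 0.004386 m^3/s


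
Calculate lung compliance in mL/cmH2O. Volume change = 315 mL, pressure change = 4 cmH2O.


C = dV / dP
C = 315 / 4
C = 78.75 mL/cmH2O


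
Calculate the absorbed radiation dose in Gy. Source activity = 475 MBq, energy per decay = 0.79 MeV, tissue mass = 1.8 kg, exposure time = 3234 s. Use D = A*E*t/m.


A = 475 MBq = 4.7500e+08 Bq
E = 0.79 MeV = 1.26558e-13 J
D = A*E*t/m = 4.7500e+08*1.26558e-13*3234/1.8
D = 0.108 Gy


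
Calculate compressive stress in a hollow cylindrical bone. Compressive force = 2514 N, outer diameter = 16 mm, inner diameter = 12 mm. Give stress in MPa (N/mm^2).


A = pi*(r_o^2 - r_i^2)
r_o = 8 mm, r_i = 6 mm
A = 87.9646 mm^2
sigma = F/A = 2514 / 87.9646
sigma = 28.58 MPa


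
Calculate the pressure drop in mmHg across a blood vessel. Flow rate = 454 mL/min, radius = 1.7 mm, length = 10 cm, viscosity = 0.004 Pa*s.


dP = 8*mu*L*Q / (pi*r^4)
Q = 454 mL/min = 7.56667e-06 m^3/s
dP = 922.803 Pa = 922.803 / 133.322 mmHg = 6.922 mmHg


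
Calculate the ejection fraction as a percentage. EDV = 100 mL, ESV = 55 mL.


SV = EDV - ESV = 100 - 55 = 45 mL
EF = SV/EDV * 100 = 45/100 * 100
EF = 45%


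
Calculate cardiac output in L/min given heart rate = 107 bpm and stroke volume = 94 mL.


CO = HR * SV
CO = 107 * 94 / 1000
CO = 10.06 L/min


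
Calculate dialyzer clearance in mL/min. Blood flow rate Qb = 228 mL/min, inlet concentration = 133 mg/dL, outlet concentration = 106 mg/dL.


K = Qb * (Cb_in - Cb_out) / Cb_in
K = 228 * (133 - 106) / 133
K = 46.29 mL/min


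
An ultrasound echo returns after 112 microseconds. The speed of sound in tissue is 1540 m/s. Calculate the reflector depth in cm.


depth = c * t / 2
t = 112 us = 1.1200e-04 s
depth = 1540 * 1.1200e-04 / 2
depth = 0.08624 m = 8.624 cm


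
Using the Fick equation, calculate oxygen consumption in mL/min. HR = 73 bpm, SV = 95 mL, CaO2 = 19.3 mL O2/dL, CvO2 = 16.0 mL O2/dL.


CO = HR*SV = 73*95/1000 = 6.935 L/min
a-v O2 diff = 19.3 - 16.0 = 3.3 mL/dL
VO2 = CO * (CaO2-CvO2) * 10 dL/L
VO2 = 6.935 * 3.3 * 10
VO2 = 228.9 mL/min


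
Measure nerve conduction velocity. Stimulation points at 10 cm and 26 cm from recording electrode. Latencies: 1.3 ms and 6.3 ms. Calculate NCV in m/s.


Distance = (26 - 10) / 100 = 0.16 m
dt = (6.3 - 1.3) / 1000 = 0.005 s
NCV = dist / dt = 32 m/s


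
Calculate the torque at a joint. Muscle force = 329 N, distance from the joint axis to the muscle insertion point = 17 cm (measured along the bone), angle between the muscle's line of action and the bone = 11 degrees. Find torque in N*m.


Torque = F * d * sin(theta)   (moment arm = d*sin(theta))
d = 17 cm = 0.17 m
Torque = 329 * 0.17 * sin(11)
Torque = 10.67 N*m


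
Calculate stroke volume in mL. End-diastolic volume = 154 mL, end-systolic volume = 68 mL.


SV = EDV - ESV
SV = 154 - 68
SV = 86 mL


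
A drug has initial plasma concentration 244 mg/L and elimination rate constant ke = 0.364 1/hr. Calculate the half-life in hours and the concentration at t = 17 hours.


t_half = ln(2) / ke = 0.693147 / 0.364 = 1.904 hr
C(t) = C0 * exp(-ke*t) = 244 * exp(-0.364*17)
C(17) = 0.5012 mg/L


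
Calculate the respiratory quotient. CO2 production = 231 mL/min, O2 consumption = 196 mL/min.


RQ = VCO2 / VO2
RQ = 231 / 196
RQ = 1.179


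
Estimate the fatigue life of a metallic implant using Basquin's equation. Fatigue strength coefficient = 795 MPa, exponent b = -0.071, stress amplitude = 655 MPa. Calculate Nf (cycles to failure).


sigma_a = sigma_f' * (2Nf)^b
2Nf = (sigma_a/sigma_f')^(1/b)
2Nf = (655/795)^(1/-0.071)
2Nf = 15.306321
Nf = 7.653


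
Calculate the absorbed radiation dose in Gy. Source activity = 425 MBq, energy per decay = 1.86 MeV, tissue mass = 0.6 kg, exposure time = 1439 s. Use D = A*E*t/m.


A = 425 MBq = 4.2500e+08 Bq
E = 1.86 MeV = 2.97972e-13 J
D = A*E*t/m = 4.2500e+08*2.97972e-13*1439/0.6
D = 0.3037 Gy


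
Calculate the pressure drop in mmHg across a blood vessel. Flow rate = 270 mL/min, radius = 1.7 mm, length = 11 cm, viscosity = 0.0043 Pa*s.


dP = 8*mu*L*Q / (pi*r^4)
Q = 270 mL/min = 4.5e-06 m^3/s
dP = 648.96 Pa = 648.96 / 133.322 mmHg = 4.868 mmHg


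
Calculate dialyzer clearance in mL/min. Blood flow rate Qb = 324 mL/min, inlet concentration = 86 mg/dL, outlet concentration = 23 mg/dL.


K = Qb * (Cb_in - Cb_out) / Cb_in
K = 324 * (86 - 23) / 86
K = 237.3 mL/min


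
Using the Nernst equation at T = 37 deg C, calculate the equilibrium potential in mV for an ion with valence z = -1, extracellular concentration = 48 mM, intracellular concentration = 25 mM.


E = (RT/(zF)) * ln(C_out/C_in)
T = 37 + 273.15 = 310.15 K
E = (8.314 * 310.15 / (-1 * 96485)) * ln(48/25)
E = -17.43 mV


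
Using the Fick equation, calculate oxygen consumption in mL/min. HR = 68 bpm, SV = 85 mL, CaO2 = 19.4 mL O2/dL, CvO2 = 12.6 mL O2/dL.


CO = HR*SV = 68*85/1000 = 5.78 L/min
a-v O2 diff = 19.4 - 12.6 = 6.8 mL/dL
VO2 = CO * (CaO2-CvO2) * 10 dL/L
VO2 = 5.78 * 6.8 * 10
VO2 = 393 mL/min


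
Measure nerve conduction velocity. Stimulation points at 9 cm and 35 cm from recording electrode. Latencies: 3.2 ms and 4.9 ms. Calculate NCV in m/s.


Distance = (35 - 9) / 100 = 0.26 m
dt = (4.9 - 3.2) / 1000 = 0.0017 s
NCV = dist / dt = 152.9 m/s


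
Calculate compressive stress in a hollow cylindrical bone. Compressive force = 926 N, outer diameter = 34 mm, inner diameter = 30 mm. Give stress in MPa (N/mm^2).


A = pi*(r_o^2 - r_i^2)
r_o = 17 mm, r_i = 15 mm
A = 201.062 mm^2
sigma = F/A = 926 / 201.062
sigma = 4.606 MPa


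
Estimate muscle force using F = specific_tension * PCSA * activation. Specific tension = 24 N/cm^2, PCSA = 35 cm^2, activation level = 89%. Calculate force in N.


F = sigma * PCSA * activation
F = 24 * 35 * 0.89
F = 747.6 N


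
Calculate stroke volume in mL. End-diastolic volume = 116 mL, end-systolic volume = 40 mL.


SV = EDV - ESV
SV = 116 - 40
SV = 76 mL


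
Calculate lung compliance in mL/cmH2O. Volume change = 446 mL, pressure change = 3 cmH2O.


C = dV / dP
C = 446 / 3
C = 148.7 mL/cmH2O


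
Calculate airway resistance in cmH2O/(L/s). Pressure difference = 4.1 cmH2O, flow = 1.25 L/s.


R = dP / flow
R = 4.1 / 1.25
R = 3.28 cmH2O/(L/s)


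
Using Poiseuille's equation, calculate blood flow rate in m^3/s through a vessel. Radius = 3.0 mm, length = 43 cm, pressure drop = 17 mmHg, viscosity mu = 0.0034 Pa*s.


Q = pi*r^4*dP / (8*mu*L)
r = 0.003 m, L = 0.43 m
dP = 17 mmHg = 2266.474 Pa
Q = 4.9312e-05 m^3/s


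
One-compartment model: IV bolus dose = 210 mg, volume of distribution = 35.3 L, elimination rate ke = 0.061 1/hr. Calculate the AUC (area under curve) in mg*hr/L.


C0 = Dose/Vd = 210/35.3 = 5.94901 mg/L
AUC = C0/ke = 5.94901/0.061
AUC = 97.52 mg*hr/L


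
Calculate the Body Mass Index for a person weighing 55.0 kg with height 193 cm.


BMI = weight / height^2
height = 193 cm = 1.93 m
BMI = 55.0 / 1.93^2
BMI = 14.77 kg/m^2


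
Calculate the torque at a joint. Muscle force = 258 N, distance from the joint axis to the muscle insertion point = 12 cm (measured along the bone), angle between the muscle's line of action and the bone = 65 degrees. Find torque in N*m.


Torque = F * d * sin(theta)   (moment arm = d*sin(theta))
d = 12 cm = 0.12 m
Torque = 258 * 0.12 * sin(65)
Torque = 28.06 N*m


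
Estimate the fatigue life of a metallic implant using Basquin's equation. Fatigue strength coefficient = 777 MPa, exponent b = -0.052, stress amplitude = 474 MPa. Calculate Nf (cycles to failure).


sigma_a = sigma_f' * (2Nf)^b
2Nf = (sigma_a/sigma_f')^(1/b)
2Nf = (474/777)^(1/-0.052)
2Nf = 13419.73
Nf = 6710


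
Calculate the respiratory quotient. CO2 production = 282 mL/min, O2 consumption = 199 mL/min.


RQ = VCO2 / VO2
RQ = 282 / 199
RQ = 1.417


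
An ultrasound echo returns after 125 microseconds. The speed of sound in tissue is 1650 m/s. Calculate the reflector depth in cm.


depth = c * t / 2
t = 125 us = 1.2500e-04 s
depth = 1650 * 1.2500e-04 / 2
depth = 0.103125 m = 10.3125 cm


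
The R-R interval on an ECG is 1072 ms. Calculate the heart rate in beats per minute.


HR = 60 / RR_interval(s)
RR = 1072 ms = 1.072 s
HR = 60 / 1.072 = 55.97 bpm


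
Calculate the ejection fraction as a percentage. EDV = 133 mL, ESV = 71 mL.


SV = EDV - ESV = 133 - 71 = 62 mL
EF = SV/EDV * 100 = 62/133 * 100
EF = 46.62%


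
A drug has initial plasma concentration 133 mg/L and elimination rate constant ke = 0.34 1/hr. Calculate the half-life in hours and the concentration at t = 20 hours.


t_half = ln(2) / ke = 0.693147 / 0.34 = 2.039 hr
C(t) = C0 * exp(-ke*t) = 133 * exp(-0.34*20)
C(20) = 0.1481 mg/L


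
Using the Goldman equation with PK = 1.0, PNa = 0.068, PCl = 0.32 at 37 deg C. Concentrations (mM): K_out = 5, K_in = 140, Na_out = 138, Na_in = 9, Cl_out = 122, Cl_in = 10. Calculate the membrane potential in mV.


Vm = (RT/F)*ln((PK*Ko + PNa*Nao + PCl*Cli)/(PK*Ki + PNa*Nai + PCl*Clo))
Numer = 17.584, Denom = 179.652
Vm = -62.11 mV


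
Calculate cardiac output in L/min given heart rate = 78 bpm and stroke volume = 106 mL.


CO = HR * SV
CO = 78 * 106 / 1000
CO = 8.268 L/min


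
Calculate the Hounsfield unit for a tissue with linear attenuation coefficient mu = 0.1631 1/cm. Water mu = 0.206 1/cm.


HU = ((mu_tissue - mu_water) / mu_water) * 1000
HU = ((0.1631 - 0.206) / 0.206) * 1000
HU = -208.3


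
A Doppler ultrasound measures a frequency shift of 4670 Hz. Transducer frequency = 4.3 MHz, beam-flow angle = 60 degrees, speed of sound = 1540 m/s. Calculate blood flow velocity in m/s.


v = fd * c / (2 * f0 * cos(theta))
v = 4670 * 1540 / (2 * 4.3000e+06 * cos(60))
v = 1.673 m/s


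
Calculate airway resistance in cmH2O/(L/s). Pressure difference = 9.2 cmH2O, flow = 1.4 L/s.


R = dP / flow
R = 9.2 / 1.4
R = 6.571 cmH2O/(L/s)


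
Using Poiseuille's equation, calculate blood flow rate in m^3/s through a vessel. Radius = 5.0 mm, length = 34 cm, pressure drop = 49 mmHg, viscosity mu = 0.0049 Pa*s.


Q = pi*r^4*dP / (8*mu*L)
r = 0.005 m, L = 0.34 m
dP = 49 mmHg = 6532.778 Pa
Q = 9.6242e-04 m^3/s


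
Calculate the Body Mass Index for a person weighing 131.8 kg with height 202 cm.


BMI = weight / height^2
height = 202 cm = 2.02 m
BMI = 131.8 / 2.02^2
BMI = 32.3 kg/m^2


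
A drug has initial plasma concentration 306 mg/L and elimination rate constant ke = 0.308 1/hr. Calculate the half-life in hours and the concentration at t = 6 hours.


t_half = ln(2) / ke = 0.693147 / 0.308 = 2.25 hr
C(t) = C0 * exp(-ke*t) = 306 * exp(-0.308*6)
C(6) = 48.21 mg/L


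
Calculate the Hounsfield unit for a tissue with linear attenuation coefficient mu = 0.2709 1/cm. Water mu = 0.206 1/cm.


HU = ((mu_tissue - mu_water) / mu_water) * 1000
HU = ((0.2709 - 0.206) / 0.206) * 1000
HU = 315


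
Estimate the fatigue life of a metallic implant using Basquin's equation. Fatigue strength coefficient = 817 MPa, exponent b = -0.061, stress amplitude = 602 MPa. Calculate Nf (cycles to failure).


sigma_a = sigma_f' * (2Nf)^b
2Nf = (sigma_a/sigma_f')^(1/b)
2Nf = (602/817)^(1/-0.061)
2Nf = 149.34462
Nf = 74.67


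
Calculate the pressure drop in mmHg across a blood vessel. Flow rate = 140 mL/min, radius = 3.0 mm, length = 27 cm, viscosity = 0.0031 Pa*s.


dP = 8*mu*L*Q / (pi*r^4)
Q = 140 mL/min = 2.33333e-06 m^3/s
dP = 61.3984 Pa = 61.3984 / 133.322 mmHg = 0.4605 mmHg


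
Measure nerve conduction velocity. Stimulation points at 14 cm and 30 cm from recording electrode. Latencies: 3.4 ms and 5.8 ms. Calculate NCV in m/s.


Distance = (30 - 14) / 100 = 0.16 m
dt = (5.8 - 3.4) / 1000 = 0.0024 s
NCV = dist / dt = 66.67 m/s


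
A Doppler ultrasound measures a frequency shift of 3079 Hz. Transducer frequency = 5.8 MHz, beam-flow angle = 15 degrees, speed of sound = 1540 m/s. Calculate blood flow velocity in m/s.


v = fd * c / (2 * f0 * cos(theta))
v = 3079 * 1540 / (2 * 5.8000e+06 * cos(15))
v = 0.4232 m/s


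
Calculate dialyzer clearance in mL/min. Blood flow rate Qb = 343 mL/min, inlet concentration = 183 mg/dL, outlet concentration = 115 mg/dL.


K = Qb * (Cb_in - Cb_out) / Cb_in
K = 343 * (183 - 115) / 183
K = 127.5 mL/min


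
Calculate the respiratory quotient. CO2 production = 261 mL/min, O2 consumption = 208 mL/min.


RQ = VCO2 / VO2
RQ = 261 / 208
RQ = 1.255


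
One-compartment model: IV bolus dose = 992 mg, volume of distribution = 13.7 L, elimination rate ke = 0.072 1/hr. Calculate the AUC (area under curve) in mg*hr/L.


C0 = Dose/Vd = 992/13.7 = 72.4088 mg/L
AUC = C0/ke = 72.4088/0.072
AUC = 1006 mg*hr/L


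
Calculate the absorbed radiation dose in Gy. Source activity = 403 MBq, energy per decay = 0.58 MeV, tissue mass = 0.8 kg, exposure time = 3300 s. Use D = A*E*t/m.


A = 403 MBq = 4.0300e+08 Bq
E = 0.58 MeV = 9.2916e-14 J
D = A*E*t/m = 4.0300e+08*9.2916e-14*3300/0.8
D = 0.1545 Gy
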